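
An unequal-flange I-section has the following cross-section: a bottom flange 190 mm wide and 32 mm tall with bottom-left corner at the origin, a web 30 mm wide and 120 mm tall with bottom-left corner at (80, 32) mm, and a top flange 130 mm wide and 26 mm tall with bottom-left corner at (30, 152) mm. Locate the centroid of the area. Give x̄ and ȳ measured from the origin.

x̄ = 95.00 mm, ȳ = 75.51 mm

Part | A | x̄ᵢ | ȳᵢ | A·x̄ᵢ | A·ȳᵢ
bottom flange | 6080.00 | 95.00 | 16.00 | 577600.00 | 97280.00
web | 3600.00 | 95.00 | 92.00 | 342000.00 | 331200.00
top flange | 3380.00 | 95.00 | 165.00 | 321100.00 | 557700.00
Σ | 13060.00 |  |  | 1240700.00 | 986180.00
x̄ = 1240700.00 / 13060.00 = 95.00 mm
ȳ = 986180.00 / 13060.00 = 75.51 mm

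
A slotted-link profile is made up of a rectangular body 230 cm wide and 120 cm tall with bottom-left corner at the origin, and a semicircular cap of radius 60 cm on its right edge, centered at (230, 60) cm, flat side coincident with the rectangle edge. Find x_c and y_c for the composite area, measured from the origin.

x_c = 138.89 cm, y_c = 60.00 cm

rectangular body: A = 230 × 120 = 27600.00, centroid at (115.00, 60.00).
semicircular end: A = ½π·60² = 5654.87, centroid at (255.46, 60.00).
ΣA = 33254.87 cm²
ΣAx_c = (27600.00)(115.00) + (5654.87)(255.46) = 4618619.36 cm³
ΣAy_c = (27600.00)(60.00) + (5654.87)(60.00) = 1995292.01 cm³
x_c = 4618619.36 / 33254.87 = 138.89 cm
y_c = 1995292.01 / 33254.87 = 60.00 cm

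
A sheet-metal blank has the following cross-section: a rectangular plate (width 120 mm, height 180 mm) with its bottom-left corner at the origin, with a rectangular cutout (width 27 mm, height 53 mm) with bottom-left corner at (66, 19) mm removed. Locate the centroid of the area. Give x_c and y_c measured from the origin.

Part | A | x̄ᵢ | ȳᵢ | A·x̄ᵢ | A·ȳᵢ
plate | 21600.00 | 60.00 | 90.00 | 1296000.00 | 1944000.00
hole | -1431.00 | 79.50 | 45.50 | -113764.50 | -65110.50
Σ | 20169.00 |  |  | 1182235.50 | 1878889.50
x_c = 1182235.50 / 20169.00 = 58.62 mm
y_c = 1878889.50 / 20169.00 = 93.16 mm

x_c = 58.62 mm, y_c = 93.16 mm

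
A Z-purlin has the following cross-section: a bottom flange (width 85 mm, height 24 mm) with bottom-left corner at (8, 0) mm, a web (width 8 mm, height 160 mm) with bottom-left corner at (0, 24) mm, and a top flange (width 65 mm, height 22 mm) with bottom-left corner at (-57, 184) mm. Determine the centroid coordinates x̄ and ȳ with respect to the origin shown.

x̄ = 15.39 mm, ȳ = 91.88 mm

Part | A | x̄ᵢ | ȳᵢ | A·x̄ᵢ | A·ȳᵢ
bottom flange | 2040.00 | 50.50 | 12.00 | 103020.00 | 24480.00
web | 1280.00 | 4.00 | 104.00 | 5120.00 | 133120.00
top flange | 1430.00 | -24.50 | 195.00 | -35035.00 | 278850.00
Σ | 4750.00 |  |  | 73105.00 | 436450.00
x̄ = 73105.00 / 4750.00 = 15.39 mm
ȳ = 436450.00 / 4750.00 = 91.88 mm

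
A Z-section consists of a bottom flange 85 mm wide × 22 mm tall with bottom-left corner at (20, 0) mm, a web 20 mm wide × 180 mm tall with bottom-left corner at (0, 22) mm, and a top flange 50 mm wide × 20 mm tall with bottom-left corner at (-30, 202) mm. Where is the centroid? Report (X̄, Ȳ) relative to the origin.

X̄ = 22.86 mm, Ȳ = 98.26 mm

Part | A | x̄ᵢ | ȳᵢ | A·x̄ᵢ | A·ȳᵢ
bottom flange | 1870.00 | 62.50 | 11.00 | 116875.00 | 20570.00
web | 3600.00 | 10.00 | 112.00 | 36000.00 | 403200.00
top flange | 1000.00 | -5.00 | 212.00 | -5000.00 | 212000.00
Σ | 6470.00 |  |  | 147875.00 | 635770.00
X̄ = 147875.00 / 6470.00 = 22.86 mm
Ȳ = 635770.00 / 6470.00 = 98.26 mm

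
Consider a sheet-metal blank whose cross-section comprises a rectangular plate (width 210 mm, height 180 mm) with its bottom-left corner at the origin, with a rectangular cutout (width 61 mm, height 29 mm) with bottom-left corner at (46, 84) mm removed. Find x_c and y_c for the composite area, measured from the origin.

x_c = 106.40 mm, y_c = 89.58 mm

Part | A | x̄ᵢ | ȳᵢ | A·x̄ᵢ | A·ȳᵢ
plate | 37800.00 | 105.00 | 90.00 | 3969000.00 | 3402000.00
hole | -1769.00 | 76.50 | 98.50 | -135328.50 | -174246.50
Σ | 36031.00 |  |  | 3833671.50 | 3227753.50
x_c = 3833671.50 / 36031.00 = 106.40 mm
y_c = 3227753.50 / 36031.00 = 89.58 mm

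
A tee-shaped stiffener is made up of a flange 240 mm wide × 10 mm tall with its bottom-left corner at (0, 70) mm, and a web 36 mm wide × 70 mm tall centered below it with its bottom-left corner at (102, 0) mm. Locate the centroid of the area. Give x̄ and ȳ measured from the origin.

web: A = 36 × 70 = 2520.00, centroid at (120.00, 35.00).
flange: A = 240 × 10 = 2400.00, centroid at (120.00, 75.00).
ΣA = 4920.00 mm², ΣAx̄ = 590400.00 mm³, ΣAȳ = 268200.00 mm³.
x̄ = 590400.00/4920.00 = 120.00 mm; ȳ = 268200.00/4920.00 = 54.51 mm.

x̄ = 120.00 mm, ȳ = 54.51 mm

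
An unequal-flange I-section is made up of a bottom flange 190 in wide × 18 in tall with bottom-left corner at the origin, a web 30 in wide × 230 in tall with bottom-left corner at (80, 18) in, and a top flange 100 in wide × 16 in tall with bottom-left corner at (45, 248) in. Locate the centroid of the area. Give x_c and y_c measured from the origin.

bottom flange: A = 190 × 18 = 3420.00, centroid at (95.00, 9.00).
web: A = 30 × 230 = 6900.00, centroid at (95.00, 133.00).
top flange: A = 100 × 16 = 1600.00, centroid at (95.00, 256.00).
ΣA = 11920.00 in², ΣAx_c = 1132400.00 in³, ΣAy_c = 1358080.00 in³.
x_c = 1132400.00/11920.00 = 95.00 in; y_c = 1358080.00/11920.00 = 113.93 in.

x_c = 95.00 in, y_c = 113.93 in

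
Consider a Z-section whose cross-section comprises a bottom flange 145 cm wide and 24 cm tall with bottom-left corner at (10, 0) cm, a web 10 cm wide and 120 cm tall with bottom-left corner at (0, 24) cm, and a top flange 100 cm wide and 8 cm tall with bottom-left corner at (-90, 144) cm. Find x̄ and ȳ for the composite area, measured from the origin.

Part | A | x̄ᵢ | ȳᵢ | A·x̄ᵢ | A·ȳᵢ
bottom flange | 3480.00 | 82.50 | 12.00 | 287100.00 | 41760.00
web | 1200.00 | 5.00 | 84.00 | 6000.00 | 100800.00
top flange | 800.00 | -40.00 | 148.00 | -32000.00 | 118400.00
Σ | 5480.00 |  |  | 261100.00 | 260960.00
x̄ = 261100.00 / 5480.00 = 47.65 cm
ȳ = 260960.00 / 5480.00 = 47.62 cm

x̄ = 47.65 cm, ȳ = 47.62 cm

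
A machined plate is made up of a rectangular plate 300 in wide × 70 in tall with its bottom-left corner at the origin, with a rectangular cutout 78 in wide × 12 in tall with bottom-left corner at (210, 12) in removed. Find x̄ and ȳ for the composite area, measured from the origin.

x̄ = 145.38 in, ȳ = 35.79 in

Part | A | x̄ᵢ | ȳᵢ | A·x̄ᵢ | A·ȳᵢ
plate | 21000.00 | 150.00 | 35.00 | 3150000.00 | 735000.00
hole | -936.00 | 249.00 | 18.00 | -233064.00 | -16848.00
Σ | 20064.00 |  |  | 2916936.00 | 718152.00
x̄ = 2916936.00 / 20064.00 = 145.38 in
ȳ = 718152.00 / 20064.00 = 35.79 in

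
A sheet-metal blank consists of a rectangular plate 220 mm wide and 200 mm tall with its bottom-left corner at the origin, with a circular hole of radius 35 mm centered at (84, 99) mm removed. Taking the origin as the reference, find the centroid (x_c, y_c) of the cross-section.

plate: A = 220 × 200 = 44000.00, centroid at (110.00, 100.00).
hole: A = −π·35² = -3848.45, centroid at (84.00, 99.00).
ΣA = 40151.55 mm²
ΣAx_c = (44000.00)(110.00) + (-3848.45)(84.00) = 4516730.12 mm³
ΣAy_c = (44000.00)(100.00) + (-3848.45)(99.00) = 4019003.35 mm³
x_c = 4516730.12 / 40151.55 = 112.49 mm
y_c = 4019003.35 / 40151.55 = 100.10 mm

x_c = 112.49 mm, y_c = 100.10 mm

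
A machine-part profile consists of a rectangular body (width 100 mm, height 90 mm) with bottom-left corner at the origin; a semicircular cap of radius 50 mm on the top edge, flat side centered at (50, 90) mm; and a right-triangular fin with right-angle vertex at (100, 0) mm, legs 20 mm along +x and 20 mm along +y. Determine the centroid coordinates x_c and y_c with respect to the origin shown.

x_c = 50.86 mm, y_c = 64.23 mm

rectangular body: A = 100 × 90 = 9000.00, centroid at (50.00, 45.00).
semicircular top: A = ½π·50² = 3926.99, centroid at (50.00, 111.22).
triangular fin: A = ½·20·20 = 200.00, centroid at (106.67, 6.67).
ΣA = 13126.99 mm²
ΣAx_c = (9000.00)(50.00) + (3926.99)(50.00) + (200.00)(106.67) = 667682.87 mm³
ΣAy_c = (9000.00)(45.00) + (3926.99)(111.22) + (200.00)(6.67) = 843095.84 mm³
x_c = 667682.87 / 13126.99 = 50.86 mm
y_c = 843095.84 / 13126.99 = 64.23 mm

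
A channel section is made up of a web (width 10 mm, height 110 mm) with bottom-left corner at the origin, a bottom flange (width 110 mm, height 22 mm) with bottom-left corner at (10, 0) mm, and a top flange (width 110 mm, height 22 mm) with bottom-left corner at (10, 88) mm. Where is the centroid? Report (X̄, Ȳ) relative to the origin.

web: A = 10 × 110 = 1100.00, centroid at (5.00, 55.00).
bottom flange: A = 110 × 22 = 2420.00, centroid at (65.00, 11.00).
top flange: A = 110 × 22 = 2420.00, centroid at (65.00, 99.00).
ΣA = 5940.00 mm²
ΣAX̄ = (1100.00)(5.00) + (2420.00)(65.00) + (2420.00)(65.00) = 320100.00 mm³
ΣAȲ = (1100.00)(55.00) + (2420.00)(11.00) + (2420.00)(99.00) = 326700.00 mm³
X̄ = 320100.00 / 5940.00 = 53.89 mm
Ȳ = 326700.00 / 5940.00 = 55.00 mm

X̄ = 53.89 mm, Ȳ = 55.00 mm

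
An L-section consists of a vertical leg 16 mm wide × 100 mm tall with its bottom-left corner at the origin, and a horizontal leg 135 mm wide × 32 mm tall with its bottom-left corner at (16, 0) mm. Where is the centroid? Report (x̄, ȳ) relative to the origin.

vertical leg: A = 16 × 100 = 1600.00, centroid at (8.00, 50.00).
horizontal leg: A = 135 × 32 = 4320.00, centroid at (83.50, 16.00).
ΣA = 5920.00 mm², ΣAx̄ = 373520.00 mm³, ΣAȳ = 149120.00 mm³.
x̄ = 373520.00/5920.00 = 63.09 mm; ȳ = 149120.00/5920.00 = 25.19 mm.

x̄ = 63.09 mm, ȳ = 25.19 mm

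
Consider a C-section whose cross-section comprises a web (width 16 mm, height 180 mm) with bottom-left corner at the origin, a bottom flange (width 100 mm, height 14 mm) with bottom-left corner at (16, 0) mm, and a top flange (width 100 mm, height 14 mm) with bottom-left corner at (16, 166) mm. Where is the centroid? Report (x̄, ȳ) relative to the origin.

web: A = 16 × 180 = 2880.00, centroid at (8.00, 90.00).
bottom flange: A = 100 × 14 = 1400.00, centroid at (66.00, 7.00).
top flange: A = 100 × 14 = 1400.00, centroid at (66.00, 173.00).
ΣA = 5680.00 mm², ΣAx̄ = 207840.00 mm³, ΣAȳ = 511200.00 mm³.
x̄ = 207840.00/5680.00 = 36.59 mm; ȳ = 511200.00/5680.00 = 90.00 mm.

x̄ = 36.59 mm, ȳ = 90.00 mm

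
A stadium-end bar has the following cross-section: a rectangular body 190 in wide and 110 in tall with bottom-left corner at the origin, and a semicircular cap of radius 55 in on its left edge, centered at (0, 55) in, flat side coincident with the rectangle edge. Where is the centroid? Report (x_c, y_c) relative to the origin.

x_c = 73.08 in, y_c = 55.00 in

rectangular body: A = 190 × 110 = 20900.00, centroid at (95.00, 55.00).
semicircular end: A = ½π·55² = 4751.66, centroid at (-23.34, 55.00).
ΣA = 25651.66 in²
ΣAx_c = (20900.00)(95.00) + (4751.66)(-23.34) = 1874583.33 in³
ΣAy_c = (20900.00)(55.00) + (4751.66)(55.00) = 1410841.24 in³
x_c = 1874583.33 / 25651.66 = 73.08 in
y_c = 1410841.24 / 25651.66 = 55.00 in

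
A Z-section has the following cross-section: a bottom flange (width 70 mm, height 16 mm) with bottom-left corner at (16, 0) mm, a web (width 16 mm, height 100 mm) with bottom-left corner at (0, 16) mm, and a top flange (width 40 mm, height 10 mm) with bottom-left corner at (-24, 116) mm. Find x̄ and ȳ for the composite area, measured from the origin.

Part | A | x̄ᵢ | ȳᵢ | A·x̄ᵢ | A·ȳᵢ
bottom flange | 1120.00 | 51.00 | 8.00 | 57120.00 | 8960.00
web | 1600.00 | 8.00 | 66.00 | 12800.00 | 105600.00
top flange | 400.00 | -4.00 | 121.00 | -1600.00 | 48400.00
Σ | 3120.00 |  |  | 68320.00 | 162960.00
x̄ = 68320.00 / 3120.00 = 21.90 mm
ȳ = 162960.00 / 3120.00 = 52.23 mm

x̄ = 21.90 mm, ȳ = 52.23 mm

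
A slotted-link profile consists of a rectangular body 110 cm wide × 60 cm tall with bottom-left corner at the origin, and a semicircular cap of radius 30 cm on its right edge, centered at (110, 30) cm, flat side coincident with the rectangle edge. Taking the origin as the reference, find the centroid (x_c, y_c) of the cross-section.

Part | A | x̄ᵢ | ȳᵢ | A·x̄ᵢ | A·ȳᵢ
rectangular body | 6600.00 | 55.00 | 30.00 | 363000.00 | 198000.00
semicircular end | 1413.72 | 122.73 | 30.00 | 173508.84 | 42411.50
Σ | 8013.72 |  |  | 536508.84 | 240411.50
x_c = 536508.84 / 8013.72 = 66.95 cm
y_c = 240411.50 / 8013.72 = 30.00 cm

x_c = 66.95 cm, y_c = 30.00 cm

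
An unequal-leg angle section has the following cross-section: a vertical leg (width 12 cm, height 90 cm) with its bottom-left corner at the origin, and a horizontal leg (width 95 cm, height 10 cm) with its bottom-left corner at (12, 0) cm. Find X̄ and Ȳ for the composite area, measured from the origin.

vertical leg: A = 12 × 90 = 1080.00, centroid at (6.00, 45.00).
horizontal leg: A = 95 × 10 = 950.00, centroid at (59.50, 5.00).
ΣA = 2030.00 cm²
ΣAX̄ = (1080.00)(6.00) + (950.00)(59.50) = 63005.00 cm³
ΣAȲ = (1080.00)(45.00) + (950.00)(5.00) = 53350.00 cm³
X̄ = 63005.00 / 2030.00 = 31.04 cm
Ȳ = 53350.00 / 2030.00 = 26.28 cm

X̄ = 31.04 cm, Ȳ = 26.28 cm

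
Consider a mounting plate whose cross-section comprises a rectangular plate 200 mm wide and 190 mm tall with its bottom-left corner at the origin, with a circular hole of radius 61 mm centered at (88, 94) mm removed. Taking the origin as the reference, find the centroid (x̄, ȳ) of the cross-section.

plate: A = 200 × 190 = 38000.00, centroid at (100.00, 95.00).
hole: A = −π·61² = -11689.87, centroid at (88.00, 94.00).
ΣA = 26310.13 mm²
ΣAx̄ = (38000.00)(100.00) + (-11689.87)(88.00) = 2771291.77 mm³
ΣAȳ = (38000.00)(95.00) + (-11689.87)(94.00) = 2511152.57 mm³
x̄ = 2771291.77 / 26310.13 = 105.33 mm
ȳ = 2511152.57 / 26310.13 = 95.44 mm

x̄ = 105.33 mm, ȳ = 95.44 mm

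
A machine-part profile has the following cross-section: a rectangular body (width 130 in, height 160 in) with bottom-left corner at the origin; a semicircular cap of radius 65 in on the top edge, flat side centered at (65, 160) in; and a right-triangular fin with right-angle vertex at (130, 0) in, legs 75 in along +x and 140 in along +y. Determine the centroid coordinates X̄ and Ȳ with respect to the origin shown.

rectangular body: A = 130 × 160 = 20800.00, centroid at (65.00, 80.00).
semicircular top: A = ½π·65² = 6636.61, centroid at (65.00, 187.59).
triangular fin: A = ½·75·140 = 5250.00, centroid at (155.00, 46.67).
ΣA = 32686.61 in², ΣAX̄ = 2597129.94 in³, ΣAȲ = 3153941.65 in³.
X̄ = 2597129.94/32686.61 = 79.46 in; Ȳ = 3153941.65/32686.61 = 96.49 in.

X̄ = 79.46 in, Ȳ = 96.49 in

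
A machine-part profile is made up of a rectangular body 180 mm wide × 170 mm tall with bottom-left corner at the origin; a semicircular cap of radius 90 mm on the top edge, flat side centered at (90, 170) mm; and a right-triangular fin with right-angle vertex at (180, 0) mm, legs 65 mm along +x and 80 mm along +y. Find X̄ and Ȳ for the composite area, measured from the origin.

X̄ = 96.32 mm, Ȳ = 115.83 mm

rectangular body: A = 180 × 170 = 30600.00, centroid at (90.00, 85.00).
semicircular top: A = ½π·90² = 12723.45, centroid at (90.00, 208.20).
triangular fin: A = ½·65·80 = 2600.00, centroid at (201.67, 26.67).
ΣA = 45923.45 mm², ΣAX̄ = 4423443.86 mm³, ΣAȲ = 5319319.88 mm³.
X̄ = 4423443.86/45923.45 = 96.32 mm; Ȳ = 5319319.88/45923.45 = 115.83 mm.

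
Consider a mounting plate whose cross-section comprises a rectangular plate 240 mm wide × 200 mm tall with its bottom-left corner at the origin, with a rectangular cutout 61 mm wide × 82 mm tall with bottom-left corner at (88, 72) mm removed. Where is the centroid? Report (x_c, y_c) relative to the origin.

x_c = 120.17 mm, y_c = 98.49 mm

Part | A | x̄ᵢ | ȳᵢ | A·x̄ᵢ | A·ȳᵢ
plate | 48000.00 | 120.00 | 100.00 | 5760000.00 | 4800000.00
hole | -5002.00 | 118.50 | 113.00 | -592737.00 | -565226.00
Σ | 42998.00 |  |  | 5167263.00 | 4234774.00
x_c = 5167263.00 / 42998.00 = 120.17 mm
y_c = 4234774.00 / 42998.00 = 98.49 mm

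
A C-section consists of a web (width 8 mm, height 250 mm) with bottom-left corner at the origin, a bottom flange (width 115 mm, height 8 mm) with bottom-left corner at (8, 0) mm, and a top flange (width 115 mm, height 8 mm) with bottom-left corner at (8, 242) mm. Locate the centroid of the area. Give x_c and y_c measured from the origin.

web: A = 8 × 250 = 2000.00, centroid at (4.00, 125.00).
bottom flange: A = 115 × 8 = 920.00, centroid at (65.50, 4.00).
top flange: A = 115 × 8 = 920.00, centroid at (65.50, 246.00).
ΣA = 3840.00 mm², ΣAx_c = 128520.00 mm³, ΣAy_c = 480000.00 mm³.
x_c = 128520.00/3840.00 = 33.47 mm; y_c = 480000.00/3840.00 = 125.00 mm.

x_c = 33.47 mm, y_c = 125.00 mm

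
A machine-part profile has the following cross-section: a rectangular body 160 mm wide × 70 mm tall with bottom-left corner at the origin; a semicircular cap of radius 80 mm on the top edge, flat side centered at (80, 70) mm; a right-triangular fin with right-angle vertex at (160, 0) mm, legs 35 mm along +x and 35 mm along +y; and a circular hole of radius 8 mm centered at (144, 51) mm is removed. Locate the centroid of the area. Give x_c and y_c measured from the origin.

Part | A | x̄ᵢ | ȳᵢ | A·x̄ᵢ | A·ȳᵢ
rectangular body | 11200.00 | 80.00 | 35.00 | 896000.00 | 392000.00
semicircular top | 10053.10 | 80.00 | 103.95 | 804247.72 | 1045050.09
triangular fin | 612.50 | 171.67 | 11.67 | 105145.83 | 7145.83
hole | -201.06 | 144.00 | 51.00 | -28952.92 | -10254.16
Σ | 21664.53 |  |  | 1776440.63 | 1433941.76
x_c = 1776440.63 / 21664.53 = 82.00 mm
y_c = 1433941.76 / 21664.53 = 66.19 mm

x_c = 82.00 mm, y_c = 66.19 mm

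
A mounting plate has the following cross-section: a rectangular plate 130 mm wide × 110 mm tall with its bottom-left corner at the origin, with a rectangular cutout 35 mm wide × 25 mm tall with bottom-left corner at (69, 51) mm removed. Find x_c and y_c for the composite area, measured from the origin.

plate: A = 130 × 110 = 14300.00, centroid at (65.00, 55.00).
hole: A = −(35 × 25) = -875.00, centroid at (86.50, 63.50).
ΣA = 13425.00 mm², ΣAx_c = 853812.50 mm³, ΣAy_c = 730937.50 mm³.
x_c = 853812.50/13425.00 = 63.60 mm; y_c = 730937.50/13425.00 = 54.45 mm.

x_c = 63.60 mm, y_c = 54.45 mm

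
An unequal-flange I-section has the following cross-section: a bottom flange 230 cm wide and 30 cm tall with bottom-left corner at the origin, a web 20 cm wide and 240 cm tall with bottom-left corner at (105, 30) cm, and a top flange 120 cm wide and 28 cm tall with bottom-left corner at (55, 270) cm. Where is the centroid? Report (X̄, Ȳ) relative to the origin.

X̄ = 115.00 cm, Ȳ = 118.04 cm

bottom flange: A = 230 × 30 = 6900.00, centroid at (115.00, 15.00).
web: A = 20 × 240 = 4800.00, centroid at (115.00, 150.00).
top flange: A = 120 × 28 = 3360.00, centroid at (115.00, 284.00).
ΣA = 15060.00 cm²
ΣAX̄ = (6900.00)(115.00) + (4800.00)(115.00) + (3360.00)(115.00) = 1731900.00 cm³
ΣAȲ = (6900.00)(15.00) + (4800.00)(150.00) + (3360.00)(284.00) = 1777740.00 cm³
X̄ = 1731900.00 / 15060.00 = 115.00 cm
Ȳ = 1777740.00 / 15060.00 = 118.04 cm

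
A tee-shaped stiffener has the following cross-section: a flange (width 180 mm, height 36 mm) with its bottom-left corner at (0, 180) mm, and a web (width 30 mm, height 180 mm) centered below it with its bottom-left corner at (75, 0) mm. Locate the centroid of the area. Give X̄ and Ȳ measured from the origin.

web: A = 30 × 180 = 5400.00, centroid at (90.00, 90.00).
flange: A = 180 × 36 = 6480.00, centroid at (90.00, 198.00).
ΣA = 11880.00 mm²
ΣAX̄ = (5400.00)(90.00) + (6480.00)(90.00) = 1069200.00 mm³
ΣAȲ = (5400.00)(90.00) + (6480.00)(198.00) = 1769040.00 mm³
X̄ = 1069200.00 / 11880.00 = 90.00 mm
Ȳ = 1769040.00 / 11880.00 = 148.91 mm

X̄ = 90.00 mm, Ȳ = 148.91 mm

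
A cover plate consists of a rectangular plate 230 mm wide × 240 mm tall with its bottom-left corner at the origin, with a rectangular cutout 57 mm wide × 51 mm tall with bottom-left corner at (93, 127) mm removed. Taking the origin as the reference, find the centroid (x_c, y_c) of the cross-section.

x_c = 114.64 mm, y_c = 118.19 mm

plate: A = 230 × 240 = 55200.00, centroid at (115.00, 120.00).
hole: A = −(57 × 51) = -2907.00, centroid at (121.50, 152.50).
ΣA = 52293.00 mm²
ΣAx_c = (55200.00)(115.00) + (-2907.00)(121.50) = 5994799.50 mm³
ΣAy_c = (55200.00)(120.00) + (-2907.00)(152.50) = 6180682.50 mm³
x_c = 5994799.50 / 52293.00 = 114.64 mm
y_c = 6180682.50 / 52293.00 = 118.19 mm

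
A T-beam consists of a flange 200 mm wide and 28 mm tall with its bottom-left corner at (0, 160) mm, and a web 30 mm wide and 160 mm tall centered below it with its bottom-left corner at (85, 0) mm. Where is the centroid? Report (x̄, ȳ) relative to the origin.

x̄ = 100.00 mm, ȳ = 130.62 mm

Part | A | x̄ᵢ | ȳᵢ | A·x̄ᵢ | A·ȳᵢ
web | 4800.00 | 100.00 | 80.00 | 480000.00 | 384000.00
flange | 5600.00 | 100.00 | 174.00 | 560000.00 | 974400.00
Σ | 10400.00 |  |  | 1040000.00 | 1358400.00
x̄ = 1040000.00 / 10400.00 = 100.00 mm
ȳ = 1358400.00 / 10400.00 = 130.62 mm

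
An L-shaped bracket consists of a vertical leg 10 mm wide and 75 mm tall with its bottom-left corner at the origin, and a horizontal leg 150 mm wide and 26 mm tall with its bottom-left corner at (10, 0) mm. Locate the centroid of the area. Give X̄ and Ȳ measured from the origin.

X̄ = 72.10 mm, Ȳ = 16.95 mm

vertical leg: A = 10 × 75 = 750.00, centroid at (5.00, 37.50).
horizontal leg: A = 150 × 26 = 3900.00, centroid at (85.00, 13.00).
ΣA = 4650.00 mm², ΣAX̄ = 335250.00 mm³, ΣAȲ = 78825.00 mm³.
X̄ = 335250.00/4650.00 = 72.10 mm; Ȳ = 78825.00/4650.00 = 16.95 mm.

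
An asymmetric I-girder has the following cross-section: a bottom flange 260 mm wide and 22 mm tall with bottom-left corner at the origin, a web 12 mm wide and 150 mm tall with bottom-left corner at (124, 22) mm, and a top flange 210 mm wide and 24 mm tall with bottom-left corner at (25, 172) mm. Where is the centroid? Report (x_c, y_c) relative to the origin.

bottom flange: A = 260 × 22 = 5720.00, centroid at (130.00, 11.00).
web: A = 12 × 150 = 1800.00, centroid at (130.00, 97.00).
top flange: A = 210 × 24 = 5040.00, centroid at (130.00, 184.00).
ΣA = 12560.00 mm², ΣAx_c = 1632800.00 mm³, ΣAy_c = 1164880.00 mm³.
x_c = 1632800.00/12560.00 = 130.00 mm; y_c = 1164880.00/12560.00 = 92.75 mm.

x_c = 130.00 mm, y_c = 92.75 mm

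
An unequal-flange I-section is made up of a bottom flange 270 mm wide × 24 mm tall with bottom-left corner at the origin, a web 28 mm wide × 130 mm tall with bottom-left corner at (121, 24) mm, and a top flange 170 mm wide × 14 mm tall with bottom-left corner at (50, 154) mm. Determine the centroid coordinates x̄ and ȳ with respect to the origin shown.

bottom flange: A = 270 × 24 = 6480.00, centroid at (135.00, 12.00).
web: A = 28 × 130 = 3640.00, centroid at (135.00, 89.00).
top flange: A = 170 × 14 = 2380.00, centroid at (135.00, 161.00).
ΣA = 12500.00 mm², ΣAx̄ = 1687500.00 mm³, ΣAȳ = 784900.00 mm³.
x̄ = 1687500.00/12500.00 = 135.00 mm; ȳ = 784900.00/12500.00 = 62.79 mm.

x̄ = 135.00 mm, ȳ = 62.79 mm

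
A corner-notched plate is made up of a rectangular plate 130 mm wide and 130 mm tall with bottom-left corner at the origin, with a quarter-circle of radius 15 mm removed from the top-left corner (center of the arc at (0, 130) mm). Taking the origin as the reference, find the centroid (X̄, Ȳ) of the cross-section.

plate: A = 130 × 130 = 16900.00, centroid at (65.00, 65.00).
removed quarter-circle: A = −¼π·15² = -176.71, centroid at (6.37, 123.63).
ΣA = 16723.29 mm², ΣAX̄ = 1097375.00 mm³, ΣAȲ = 1076652.10 mm³.
X̄ = 1097375.00/16723.29 = 65.62 mm; Ȳ = 1076652.10/16723.29 = 64.38 mm.

X̄ = 65.62 mm, Ȳ = 64.38 mm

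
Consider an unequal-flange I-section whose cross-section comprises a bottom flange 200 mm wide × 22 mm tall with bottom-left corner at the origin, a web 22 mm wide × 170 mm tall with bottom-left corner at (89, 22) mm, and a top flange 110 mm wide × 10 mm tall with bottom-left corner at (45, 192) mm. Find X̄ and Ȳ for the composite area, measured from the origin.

bottom flange: A = 200 × 22 = 4400.00, centroid at (100.00, 11.00).
web: A = 22 × 170 = 3740.00, centroid at (100.00, 107.00).
top flange: A = 110 × 10 = 1100.00, centroid at (100.00, 197.00).
ΣA = 9240.00 mm², ΣAX̄ = 924000.00 mm³, ΣAȲ = 665280.00 mm³.
X̄ = 924000.00/9240.00 = 100.00 mm; Ȳ = 665280.00/9240.00 = 72.00 mm.

X̄ = 100.00 mm, Ȳ = 72.00 mm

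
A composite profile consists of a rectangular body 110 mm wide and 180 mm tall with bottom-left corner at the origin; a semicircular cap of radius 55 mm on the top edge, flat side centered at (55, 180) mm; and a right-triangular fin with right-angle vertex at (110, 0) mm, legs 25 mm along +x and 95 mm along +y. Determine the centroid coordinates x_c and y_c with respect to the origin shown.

x_c = 57.92 mm, y_c = 108.23 mm

rectangular body: A = 110 × 180 = 19800.00, centroid at (55.00, 90.00).
semicircular top: A = ½π·55² = 4751.66, centroid at (55.00, 203.34).
triangular fin: A = ½·25·95 = 1187.50, centroid at (118.33, 31.67).
ΣA = 25739.16 mm²
ΣAx_c = (19800.00)(55.00) + (4751.66)(55.00) + (1187.50)(118.33) = 1490862.07 mm³
ΣAy_c = (19800.00)(90.00) + (4751.66)(203.34) + (1187.50)(31.67) = 2785819.43 mm³
x_c = 1490862.07 / 25739.16 = 57.92 mm
y_c = 2785819.43 / 25739.16 = 108.23 mm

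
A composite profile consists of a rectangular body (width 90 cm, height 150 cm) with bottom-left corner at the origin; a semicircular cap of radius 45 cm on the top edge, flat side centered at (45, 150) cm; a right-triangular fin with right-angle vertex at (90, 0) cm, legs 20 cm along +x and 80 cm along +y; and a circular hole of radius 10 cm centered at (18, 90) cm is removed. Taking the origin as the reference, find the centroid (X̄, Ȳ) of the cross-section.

X̄ = 47.90 cm, Ȳ = 89.91 cm

Part | A | x̄ᵢ | ȳᵢ | A·x̄ᵢ | A·ȳᵢ
rectangular body | 13500.00 | 45.00 | 75.00 | 607500.00 | 1012500.00
semicircular top | 3180.86 | 45.00 | 169.10 | 143138.82 | 537879.38
triangular fin | 800.00 | 96.67 | 26.67 | 77333.33 | 21333.33
hole | -314.16 | 18.00 | 90.00 | -5654.87 | -28274.33
Σ | 17166.70 |  |  | 822317.28 | 1543438.38
X̄ = 822317.28 / 17166.70 = 47.90 cm
Ȳ = 1543438.38 / 17166.70 = 89.91 cm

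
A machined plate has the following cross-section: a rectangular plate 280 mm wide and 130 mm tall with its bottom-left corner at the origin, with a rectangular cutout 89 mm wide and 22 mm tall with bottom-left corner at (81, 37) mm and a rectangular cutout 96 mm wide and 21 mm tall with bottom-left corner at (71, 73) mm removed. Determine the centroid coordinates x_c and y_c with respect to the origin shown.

plate: A = 280 × 130 = 36400.00, centroid at (140.00, 65.00).
hole 1: A = −(89 × 22) = -1958.00, centroid at (125.50, 48.00).
hole 2: A = −(96 × 21) = -2016.00, centroid at (119.00, 83.50).
ΣA = 32426.00 mm²
ΣAx_c = (36400.00)(140.00) + (-1958.00)(125.50) + (-2016.00)(119.00) = 4610367.00 mm³
ΣAy_c = (36400.00)(65.00) + (-1958.00)(48.00) + (-2016.00)(83.50) = 2103680.00 mm³
x_c = 4610367.00 / 32426.00 = 142.18 mm
y_c = 2103680.00 / 32426.00 = 64.88 mm

x_c = 142.18 mm, y_c = 64.88 mm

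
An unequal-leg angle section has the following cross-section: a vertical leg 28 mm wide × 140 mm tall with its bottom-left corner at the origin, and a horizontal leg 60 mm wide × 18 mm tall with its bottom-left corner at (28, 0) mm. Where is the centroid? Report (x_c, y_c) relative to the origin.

x_c = 23.50 mm, y_c = 56.82 mm

vertical leg: A = 28 × 140 = 3920.00, centroid at (14.00, 70.00).
horizontal leg: A = 60 × 18 = 1080.00, centroid at (58.00, 9.00).
ΣA = 5000.00 mm²
ΣAx_c = (3920.00)(14.00) + (1080.00)(58.00) = 117520.00 mm³
ΣAy_c = (3920.00)(70.00) + (1080.00)(9.00) = 284120.00 mm³
x_c = 117520.00 / 5000.00 = 23.50 mm
y_c = 284120.00 / 5000.00 = 56.82 mm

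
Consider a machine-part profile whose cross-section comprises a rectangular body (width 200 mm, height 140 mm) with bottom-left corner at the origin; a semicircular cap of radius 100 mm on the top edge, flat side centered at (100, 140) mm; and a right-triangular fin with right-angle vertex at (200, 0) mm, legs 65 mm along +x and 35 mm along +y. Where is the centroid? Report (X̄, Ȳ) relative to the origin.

Part | A | x̄ᵢ | ȳᵢ | A·x̄ᵢ | A·ȳᵢ
rectangular body | 28000.00 | 100.00 | 70.00 | 2800000.00 | 1960000.00
semicircular top | 15707.96 | 100.00 | 182.44 | 1570796.33 | 2865781.52
triangular fin | 1137.50 | 221.67 | 11.67 | 252145.83 | 13270.83
Σ | 44845.46 |  |  | 4622942.16 | 4839052.36
X̄ = 4622942.16 / 44845.46 = 103.09 mm
Ȳ = 4839052.36 / 44845.46 = 107.91 mm

X̄ = 103.09 mm, Ȳ = 107.91 mm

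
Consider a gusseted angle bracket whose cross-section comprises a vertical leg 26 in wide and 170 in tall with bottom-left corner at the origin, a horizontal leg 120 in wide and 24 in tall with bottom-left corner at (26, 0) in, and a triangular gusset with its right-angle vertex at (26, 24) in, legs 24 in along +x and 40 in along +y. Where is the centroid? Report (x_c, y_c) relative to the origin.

x_c = 41.32 in, y_c = 55.04 in

Part | A | x̄ᵢ | ȳᵢ | A·x̄ᵢ | A·ȳᵢ
vertical leg | 4420.00 | 13.00 | 85.00 | 57460.00 | 375700.00
horizontal leg | 2880.00 | 86.00 | 12.00 | 247680.00 | 34560.00
gusset | 480.00 | 34.00 | 37.33 | 16320.00 | 17920.00
Σ | 7780.00 |  |  | 321460.00 | 428180.00
x_c = 321460.00 / 7780.00 = 41.32 in
y_c = 428180.00 / 7780.00 = 55.04 in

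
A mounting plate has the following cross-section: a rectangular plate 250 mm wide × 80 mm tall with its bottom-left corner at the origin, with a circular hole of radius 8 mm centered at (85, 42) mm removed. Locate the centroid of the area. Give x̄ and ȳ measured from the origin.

plate: A = 250 × 80 = 20000.00, centroid at (125.00, 40.00).
hole: A = −π·8² = -201.06, centroid at (85.00, 42.00).
ΣA = 19798.94 mm², ΣAx̄ = 2482909.74 mm³, ΣAȳ = 791555.40 mm³.
x̄ = 2482909.74/19798.94 = 125.41 mm; ȳ = 791555.40/19798.94 = 39.98 mm.

x̄ = 125.41 mm, ȳ = 39.98 mm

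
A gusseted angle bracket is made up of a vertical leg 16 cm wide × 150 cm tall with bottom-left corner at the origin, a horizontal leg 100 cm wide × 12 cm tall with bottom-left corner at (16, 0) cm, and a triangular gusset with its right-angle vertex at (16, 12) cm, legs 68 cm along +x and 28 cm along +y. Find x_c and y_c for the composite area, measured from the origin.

x_c = 29.70 cm, y_c = 45.59 cm

vertical leg: A = 16 × 150 = 2400.00, centroid at (8.00, 75.00).
horizontal leg: A = 100 × 12 = 1200.00, centroid at (66.00, 6.00).
gusset: A = ½·68·28 = 952.00, centroid at (38.67, 21.33).
ΣA = 4552.00 cm²
ΣAx_c = (2400.00)(8.00) + (1200.00)(66.00) + (952.00)(38.67) = 135210.67 cm³
ΣAy_c = (2400.00)(75.00) + (1200.00)(6.00) + (952.00)(21.33) = 207509.33 cm³
x_c = 135210.67 / 4552.00 = 29.70 cm
y_c = 207509.33 / 4552.00 = 45.59 cm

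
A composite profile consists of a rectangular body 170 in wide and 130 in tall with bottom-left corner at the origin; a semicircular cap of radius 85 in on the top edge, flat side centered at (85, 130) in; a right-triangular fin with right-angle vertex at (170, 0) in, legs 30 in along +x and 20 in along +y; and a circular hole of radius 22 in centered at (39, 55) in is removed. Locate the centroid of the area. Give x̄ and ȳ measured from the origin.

x̄ = 88.05 in, ȳ = 100.52 in

Part | A | x̄ᵢ | ȳᵢ | A·x̄ᵢ | A·ȳᵢ
rectangular body | 22100.00 | 85.00 | 65.00 | 1878500.00 | 1436500.00
semicircular top | 11349.00 | 85.00 | 166.08 | 964665.29 | 1884787.12
triangular fin | 300.00 | 180.00 | 6.67 | 54000.00 | 2000.00
hole | -1520.53 | 39.00 | 55.00 | -59300.70 | -83629.20
Σ | 32228.47 |  |  | 2837864.59 | 3239657.92
x̄ = 2837864.59 / 32228.47 = 88.05 in
ȳ = 3239657.92 / 32228.47 = 100.52 in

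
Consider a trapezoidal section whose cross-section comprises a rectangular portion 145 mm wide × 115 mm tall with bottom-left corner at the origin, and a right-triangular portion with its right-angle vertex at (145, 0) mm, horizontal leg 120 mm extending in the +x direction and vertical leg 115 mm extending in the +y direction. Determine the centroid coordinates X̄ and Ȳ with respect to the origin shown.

rectangular portion: A = 145 × 115 = 16675.00, centroid at (72.50, 57.50).
triangular portion: A = ½·120·115 = 6900.00, centroid at (185.00, 38.33).
ΣA = 23575.00 mm²
ΣAX̄ = (16675.00)(72.50) + (6900.00)(185.00) = 2485437.50 mm³
ΣAȲ = (16675.00)(57.50) + (6900.00)(38.33) = 1223312.50 mm³
X̄ = 2485437.50 / 23575.00 = 105.43 mm
Ȳ = 1223312.50 / 23575.00 = 51.89 mm

X̄ = 105.43 mm, Ȳ = 51.89 mm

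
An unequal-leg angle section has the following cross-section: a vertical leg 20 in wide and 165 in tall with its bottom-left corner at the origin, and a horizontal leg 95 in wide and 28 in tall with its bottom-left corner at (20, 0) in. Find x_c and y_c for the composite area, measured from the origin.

Part | A | x̄ᵢ | ȳᵢ | A·x̄ᵢ | A·ȳᵢ
vertical leg | 3300.00 | 10.00 | 82.50 | 33000.00 | 272250.00
horizontal leg | 2660.00 | 67.50 | 14.00 | 179550.00 | 37240.00
Σ | 5960.00 |  |  | 212550.00 | 309490.00
x_c = 212550.00 / 5960.00 = 35.66 in
y_c = 309490.00 / 5960.00 = 51.93 in

x_c = 35.66 in, y_c = 51.93 in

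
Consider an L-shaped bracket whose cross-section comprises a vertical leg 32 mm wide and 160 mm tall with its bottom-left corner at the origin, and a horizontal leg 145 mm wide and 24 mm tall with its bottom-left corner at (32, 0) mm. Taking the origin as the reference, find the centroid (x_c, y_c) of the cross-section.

vertical leg: A = 32 × 160 = 5120.00, centroid at (16.00, 80.00).
horizontal leg: A = 145 × 24 = 3480.00, centroid at (104.50, 12.00).
ΣA = 8600.00 mm²
ΣAx_c = (5120.00)(16.00) + (3480.00)(104.50) = 445580.00 mm³
ΣAy_c = (5120.00)(80.00) + (3480.00)(12.00) = 451360.00 mm³
x_c = 445580.00 / 8600.00 = 51.81 mm
y_c = 451360.00 / 8600.00 = 52.48 mm

x_c = 51.81 mm, y_c = 52.48 mm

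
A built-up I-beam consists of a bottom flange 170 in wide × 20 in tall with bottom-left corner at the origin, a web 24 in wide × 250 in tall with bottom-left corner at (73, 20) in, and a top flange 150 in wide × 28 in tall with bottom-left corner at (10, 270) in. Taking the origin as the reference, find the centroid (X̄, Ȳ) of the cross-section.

X̄ = 85.00 in, Ȳ = 154.18 in

Part | A | x̄ᵢ | ȳᵢ | A·x̄ᵢ | A·ȳᵢ
bottom flange | 3400.00 | 85.00 | 10.00 | 289000.00 | 34000.00
web | 6000.00 | 85.00 | 145.00 | 510000.00 | 870000.00
top flange | 4200.00 | 85.00 | 284.00 | 357000.00 | 1192800.00
Σ | 13600.00 |  |  | 1156000.00 | 2096800.00
X̄ = 1156000.00 / 13600.00 = 85.00 in
Ȳ = 2096800.00 / 13600.00 = 154.18 in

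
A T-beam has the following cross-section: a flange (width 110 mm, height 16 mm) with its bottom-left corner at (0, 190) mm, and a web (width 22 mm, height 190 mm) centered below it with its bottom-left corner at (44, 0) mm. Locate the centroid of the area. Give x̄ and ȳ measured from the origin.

x̄ = 55.00 mm, ȳ = 125.52 mm

Part | A | x̄ᵢ | ȳᵢ | A·x̄ᵢ | A·ȳᵢ
web | 4180.00 | 55.00 | 95.00 | 229900.00 | 397100.00
flange | 1760.00 | 55.00 | 198.00 | 96800.00 | 348480.00
Σ | 5940.00 |  |  | 326700.00 | 745580.00
x̄ = 326700.00 / 5940.00 = 55.00 mm
ȳ = 745580.00 / 5940.00 = 125.52 mm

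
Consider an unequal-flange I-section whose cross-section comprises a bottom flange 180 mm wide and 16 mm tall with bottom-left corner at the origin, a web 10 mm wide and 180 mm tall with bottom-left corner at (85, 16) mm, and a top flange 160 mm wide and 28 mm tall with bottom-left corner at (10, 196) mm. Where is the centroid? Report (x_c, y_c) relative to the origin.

bottom flange: A = 180 × 16 = 2880.00, centroid at (90.00, 8.00).
web: A = 10 × 180 = 1800.00, centroid at (90.00, 106.00).
top flange: A = 160 × 28 = 4480.00, centroid at (90.00, 210.00).
ΣA = 9160.00 mm²
ΣAx_c = (2880.00)(90.00) + (1800.00)(90.00) + (4480.00)(90.00) = 824400.00 mm³
ΣAy_c = (2880.00)(8.00) + (1800.00)(106.00) + (4480.00)(210.00) = 1154640.00 mm³
x_c = 824400.00 / 9160.00 = 90.00 mm
y_c = 1154640.00 / 9160.00 = 126.05 mm

x_c = 90.00 mm, y_c = 126.05 mm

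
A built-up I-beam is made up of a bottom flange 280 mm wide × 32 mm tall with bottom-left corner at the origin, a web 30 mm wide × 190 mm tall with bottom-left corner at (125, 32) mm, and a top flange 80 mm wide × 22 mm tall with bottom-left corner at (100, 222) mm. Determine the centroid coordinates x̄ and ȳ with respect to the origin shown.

x̄ = 140.00 mm, ȳ = 77.79 mm

bottom flange: A = 280 × 32 = 8960.00, centroid at (140.00, 16.00).
web: A = 30 × 190 = 5700.00, centroid at (140.00, 127.00).
top flange: A = 80 × 22 = 1760.00, centroid at (140.00, 233.00).
ΣA = 16420.00 mm²
ΣAx̄ = (8960.00)(140.00) + (5700.00)(140.00) + (1760.00)(140.00) = 2298800.00 mm³
ΣAȳ = (8960.00)(16.00) + (5700.00)(127.00) + (1760.00)(233.00) = 1277340.00 mm³
x̄ = 2298800.00 / 16420.00 = 140.00 mm
ȳ = 1277340.00 / 16420.00 = 77.79 mm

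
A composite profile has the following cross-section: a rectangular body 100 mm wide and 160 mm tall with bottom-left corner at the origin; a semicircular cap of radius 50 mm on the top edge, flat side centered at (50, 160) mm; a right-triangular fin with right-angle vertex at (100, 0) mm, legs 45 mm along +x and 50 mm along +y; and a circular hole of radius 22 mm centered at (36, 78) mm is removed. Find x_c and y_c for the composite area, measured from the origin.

rectangular body: A = 100 × 160 = 16000.00, centroid at (50.00, 80.00).
semicircular top: A = ½π·50² = 3926.99, centroid at (50.00, 181.22).
triangular fin: A = ½·45·50 = 1125.00, centroid at (115.00, 16.67).
hole: A = −π·22² = -1520.53, centroid at (36.00, 78.00).
ΣA = 19531.46 mm², ΣAx_c = 1070985.43 mm³, ΣAy_c = 1891800.46 mm³.
x_c = 1070985.43/19531.46 = 54.83 mm; y_c = 1891800.46/19531.46 = 96.86 mm.

x_c = 54.83 mm, y_c = 96.86 mm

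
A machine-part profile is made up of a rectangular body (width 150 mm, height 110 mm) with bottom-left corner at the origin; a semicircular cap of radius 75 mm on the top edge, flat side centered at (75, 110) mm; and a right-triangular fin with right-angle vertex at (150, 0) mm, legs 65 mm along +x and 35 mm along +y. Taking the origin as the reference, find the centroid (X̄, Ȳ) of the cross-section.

Part | A | x̄ᵢ | ȳᵢ | A·x̄ᵢ | A·ȳᵢ
rectangular body | 16500.00 | 75.00 | 55.00 | 1237500.00 | 907500.00
semicircular top | 8835.73 | 75.00 | 141.83 | 662679.70 | 1253180.23
triangular fin | 1137.50 | 171.67 | 11.67 | 195270.83 | 13270.83
Σ | 26473.23 |  |  | 2095450.53 | 2173951.06
X̄ = 2095450.53 / 26473.23 = 79.15 mm
Ȳ = 2173951.06 / 26473.23 = 82.12 mm

X̄ = 79.15 mm, Ȳ = 82.12 mm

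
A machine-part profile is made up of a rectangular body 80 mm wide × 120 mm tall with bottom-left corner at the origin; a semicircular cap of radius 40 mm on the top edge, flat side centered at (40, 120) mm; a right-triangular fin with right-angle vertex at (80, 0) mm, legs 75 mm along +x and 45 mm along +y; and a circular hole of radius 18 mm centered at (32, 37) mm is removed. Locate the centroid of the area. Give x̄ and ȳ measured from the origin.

x̄ = 49.22 mm, ȳ = 71.03 mm

rectangular body: A = 80 × 120 = 9600.00, centroid at (40.00, 60.00).
semicircular top: A = ½π·40² = 2513.27, centroid at (40.00, 136.98).
triangular fin: A = ½·75·45 = 1687.50, centroid at (105.00, 15.00).
hole: A = −π·18² = -1017.88, centroid at (32.00, 37.00).
ΣA = 12782.90 mm²
ΣAx̄ = (9600.00)(40.00) + (2513.27)(40.00) + (1687.50)(105.00) + (-1017.88)(32.00) = 629146.43 mm³
ΣAȳ = (9600.00)(60.00) + (2513.27)(136.98) + (1687.50)(15.00) + (-1017.88)(37.00) = 907910.65 mm³
x̄ = 629146.43 / 12782.90 = 49.22 mm
ȳ = 907910.65 / 12782.90 = 71.03 mm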